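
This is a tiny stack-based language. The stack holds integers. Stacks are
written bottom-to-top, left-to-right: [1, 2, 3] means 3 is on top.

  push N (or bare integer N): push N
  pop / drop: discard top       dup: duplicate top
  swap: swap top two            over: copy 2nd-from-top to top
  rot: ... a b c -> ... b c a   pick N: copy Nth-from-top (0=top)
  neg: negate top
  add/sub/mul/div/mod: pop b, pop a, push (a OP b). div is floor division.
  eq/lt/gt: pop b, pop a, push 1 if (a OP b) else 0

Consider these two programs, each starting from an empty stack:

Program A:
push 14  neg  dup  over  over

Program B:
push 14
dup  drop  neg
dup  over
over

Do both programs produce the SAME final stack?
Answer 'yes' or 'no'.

Program A trace:
  After 'push 14': [14]
  After 'neg': [-14]
  After 'dup': [-14, -14]
  After 'over': [-14, -14, -14]
  After 'over': [-14, -14, -14, -14]
Program A final stack: [-14, -14, -14, -14]

Program B trace:
  After 'push 14': [14]
  After 'dup': [14, 14]
  After 'drop': [14]
  After 'neg': [-14]
  After 'dup': [-14, -14]
  After 'over': [-14, -14, -14]
  After 'over': [-14, -14, -14, -14]
Program B final stack: [-14, -14, -14, -14]
Same: yes

Answer: yes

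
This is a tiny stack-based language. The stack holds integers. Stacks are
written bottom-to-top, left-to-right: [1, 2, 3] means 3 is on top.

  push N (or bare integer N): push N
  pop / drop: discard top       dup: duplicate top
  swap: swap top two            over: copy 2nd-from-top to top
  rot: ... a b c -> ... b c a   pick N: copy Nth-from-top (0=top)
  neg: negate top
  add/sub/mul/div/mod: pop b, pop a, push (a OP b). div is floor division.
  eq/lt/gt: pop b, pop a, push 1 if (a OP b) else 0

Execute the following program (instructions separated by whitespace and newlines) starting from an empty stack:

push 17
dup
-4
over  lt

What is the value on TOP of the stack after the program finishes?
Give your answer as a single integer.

Answer: 1

Derivation:
After 'push 17': [17]
After 'dup': [17, 17]
After 'push -4': [17, 17, -4]
After 'over': [17, 17, -4, 17]
After 'lt': [17, 17, 1]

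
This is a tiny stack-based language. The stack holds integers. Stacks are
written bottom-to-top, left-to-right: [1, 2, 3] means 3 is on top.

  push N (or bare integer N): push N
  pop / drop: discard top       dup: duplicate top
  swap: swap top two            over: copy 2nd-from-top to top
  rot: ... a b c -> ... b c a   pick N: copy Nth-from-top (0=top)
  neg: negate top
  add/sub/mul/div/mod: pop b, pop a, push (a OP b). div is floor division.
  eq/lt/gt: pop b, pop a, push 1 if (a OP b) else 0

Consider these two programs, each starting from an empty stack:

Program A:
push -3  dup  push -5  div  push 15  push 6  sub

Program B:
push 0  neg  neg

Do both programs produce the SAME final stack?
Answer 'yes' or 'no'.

Answer: no

Derivation:
Program A trace:
  After 'push -3': [-3]
  After 'dup': [-3, -3]
  After 'push -5': [-3, -3, -5]
  After 'div': [-3, 0]
  After 'push 15': [-3, 0, 15]
  After 'push 6': [-3, 0, 15, 6]
  After 'sub': [-3, 0, 9]
Program A final stack: [-3, 0, 9]

Program B trace:
  After 'push 0': [0]
  After 'neg': [0]
  After 'neg': [0]
Program B final stack: [0]
Same: no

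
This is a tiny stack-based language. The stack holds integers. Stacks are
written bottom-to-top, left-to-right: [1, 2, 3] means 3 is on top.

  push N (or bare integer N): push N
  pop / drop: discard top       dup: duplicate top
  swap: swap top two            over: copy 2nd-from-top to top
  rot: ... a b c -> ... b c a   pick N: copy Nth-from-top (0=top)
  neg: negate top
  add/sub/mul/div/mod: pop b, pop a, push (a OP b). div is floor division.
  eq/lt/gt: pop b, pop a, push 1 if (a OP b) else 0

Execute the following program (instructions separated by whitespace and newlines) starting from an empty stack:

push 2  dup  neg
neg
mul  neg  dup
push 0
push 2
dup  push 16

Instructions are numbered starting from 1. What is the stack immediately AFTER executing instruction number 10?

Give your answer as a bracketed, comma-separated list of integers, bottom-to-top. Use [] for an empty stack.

Answer: [-4, -4, 0, 2, 2]

Derivation:
Step 1 ('push 2'): [2]
Step 2 ('dup'): [2, 2]
Step 3 ('neg'): [2, -2]
Step 4 ('neg'): [2, 2]
Step 5 ('mul'): [4]
Step 6 ('neg'): [-4]
Step 7 ('dup'): [-4, -4]
Step 8 ('push 0'): [-4, -4, 0]
Step 9 ('push 2'): [-4, -4, 0, 2]
Step 10 ('dup'): [-4, -4, 0, 2, 2]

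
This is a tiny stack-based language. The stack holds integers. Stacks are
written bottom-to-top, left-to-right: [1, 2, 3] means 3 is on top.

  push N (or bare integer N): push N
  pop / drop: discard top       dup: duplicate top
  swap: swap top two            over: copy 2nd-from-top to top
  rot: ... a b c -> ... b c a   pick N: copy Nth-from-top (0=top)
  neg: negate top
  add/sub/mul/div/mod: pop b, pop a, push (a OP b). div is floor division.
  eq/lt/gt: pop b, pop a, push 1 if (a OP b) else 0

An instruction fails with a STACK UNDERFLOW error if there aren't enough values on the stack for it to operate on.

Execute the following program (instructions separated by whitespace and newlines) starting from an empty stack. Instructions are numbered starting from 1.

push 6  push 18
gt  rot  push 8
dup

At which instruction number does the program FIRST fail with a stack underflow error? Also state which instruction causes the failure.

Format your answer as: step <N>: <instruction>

Step 1 ('push 6'): stack = [6], depth = 1
Step 2 ('push 18'): stack = [6, 18], depth = 2
Step 3 ('gt'): stack = [0], depth = 1
Step 4 ('rot'): needs 3 value(s) but depth is 1 — STACK UNDERFLOW

Answer: step 4: rot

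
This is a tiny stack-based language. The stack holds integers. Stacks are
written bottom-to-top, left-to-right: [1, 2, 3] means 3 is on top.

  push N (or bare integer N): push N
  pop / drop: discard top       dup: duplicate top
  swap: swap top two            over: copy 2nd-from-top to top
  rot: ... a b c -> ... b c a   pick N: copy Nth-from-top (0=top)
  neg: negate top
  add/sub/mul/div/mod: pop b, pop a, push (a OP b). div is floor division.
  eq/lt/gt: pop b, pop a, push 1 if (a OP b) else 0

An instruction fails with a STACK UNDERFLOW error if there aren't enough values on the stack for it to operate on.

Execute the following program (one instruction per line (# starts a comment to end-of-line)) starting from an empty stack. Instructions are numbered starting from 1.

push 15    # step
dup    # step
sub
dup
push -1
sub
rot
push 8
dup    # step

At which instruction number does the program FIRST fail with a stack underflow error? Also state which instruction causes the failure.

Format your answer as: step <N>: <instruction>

Step 1 ('push 15'): stack = [15], depth = 1
Step 2 ('dup'): stack = [15, 15], depth = 2
Step 3 ('sub'): stack = [0], depth = 1
Step 4 ('dup'): stack = [0, 0], depth = 2
Step 5 ('push -1'): stack = [0, 0, -1], depth = 3
Step 6 ('sub'): stack = [0, 1], depth = 2
Step 7 ('rot'): needs 3 value(s) but depth is 2 — STACK UNDERFLOW

Answer: step 7: rot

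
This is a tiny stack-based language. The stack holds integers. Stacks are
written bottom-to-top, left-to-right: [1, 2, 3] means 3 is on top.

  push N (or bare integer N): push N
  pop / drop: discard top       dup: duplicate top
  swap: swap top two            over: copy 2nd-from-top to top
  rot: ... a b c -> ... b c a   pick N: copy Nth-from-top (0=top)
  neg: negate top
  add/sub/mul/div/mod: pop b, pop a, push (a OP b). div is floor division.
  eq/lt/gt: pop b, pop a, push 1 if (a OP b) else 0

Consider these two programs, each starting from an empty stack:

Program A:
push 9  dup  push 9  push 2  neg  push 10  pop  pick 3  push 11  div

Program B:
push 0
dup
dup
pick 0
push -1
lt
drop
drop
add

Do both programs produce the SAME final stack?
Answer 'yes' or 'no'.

Answer: no

Derivation:
Program A trace:
  After 'push 9': [9]
  After 'dup': [9, 9]
  After 'push 9': [9, 9, 9]
  After 'push 2': [9, 9, 9, 2]
  After 'neg': [9, 9, 9, -2]
  After 'push 10': [9, 9, 9, -2, 10]
  After 'pop': [9, 9, 9, -2]
  After 'pick 3': [9, 9, 9, -2, 9]
  After 'push 11': [9, 9, 9, -2, 9, 11]
  After 'div': [9, 9, 9, -2, 0]
Program A final stack: [9, 9, 9, -2, 0]

Program B trace:
  After 'push 0': [0]
  After 'dup': [0, 0]
  After 'dup': [0, 0, 0]
  After 'pick 0': [0, 0, 0, 0]
  After 'push -1': [0, 0, 0, 0, -1]
  After 'lt': [0, 0, 0, 0]
  After 'drop': [0, 0, 0]
  After 'drop': [0, 0]
  After 'add': [0]
Program B final stack: [0]
Same: no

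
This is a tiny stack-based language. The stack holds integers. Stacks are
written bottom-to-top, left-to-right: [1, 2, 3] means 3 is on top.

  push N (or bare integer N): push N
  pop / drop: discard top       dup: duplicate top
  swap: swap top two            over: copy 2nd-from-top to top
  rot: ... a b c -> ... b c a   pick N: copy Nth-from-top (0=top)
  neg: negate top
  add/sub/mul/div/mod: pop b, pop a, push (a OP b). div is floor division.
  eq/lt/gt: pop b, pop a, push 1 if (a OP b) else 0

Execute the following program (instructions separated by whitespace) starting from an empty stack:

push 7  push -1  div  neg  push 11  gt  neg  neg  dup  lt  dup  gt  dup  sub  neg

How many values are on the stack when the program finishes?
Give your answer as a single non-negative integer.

Answer: 1

Derivation:
After 'push 7': stack = [7] (depth 1)
After 'push -1': stack = [7, -1] (depth 2)
After 'div': stack = [-7] (depth 1)
After 'neg': stack = [7] (depth 1)
After 'push 11': stack = [7, 11] (depth 2)
After 'gt': stack = [0] (depth 1)
After 'neg': stack = [0] (depth 1)
After 'neg': stack = [0] (depth 1)
After 'dup': stack = [0, 0] (depth 2)
After 'lt': stack = [0] (depth 1)
After 'dup': stack = [0, 0] (depth 2)
After 'gt': stack = [0] (depth 1)
After 'dup': stack = [0, 0] (depth 2)
After 'sub': stack = [0] (depth 1)
After 'neg': stack = [0] (depth 1)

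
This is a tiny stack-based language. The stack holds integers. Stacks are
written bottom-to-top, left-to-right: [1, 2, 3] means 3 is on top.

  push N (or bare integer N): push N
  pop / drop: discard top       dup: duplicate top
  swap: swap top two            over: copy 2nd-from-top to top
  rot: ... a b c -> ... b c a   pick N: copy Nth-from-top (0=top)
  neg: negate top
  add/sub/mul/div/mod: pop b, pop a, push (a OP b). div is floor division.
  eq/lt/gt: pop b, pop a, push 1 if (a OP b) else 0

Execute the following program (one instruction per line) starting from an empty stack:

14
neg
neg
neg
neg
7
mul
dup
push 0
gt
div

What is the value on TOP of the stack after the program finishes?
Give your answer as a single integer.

After 'push 14': [14]
After 'neg': [-14]
After 'neg': [14]
After 'neg': [-14]
After 'neg': [14]
After 'push 7': [14, 7]
After 'mul': [98]
After 'dup': [98, 98]
After 'push 0': [98, 98, 0]
After 'gt': [98, 1]
After 'div': [98]

Answer: 98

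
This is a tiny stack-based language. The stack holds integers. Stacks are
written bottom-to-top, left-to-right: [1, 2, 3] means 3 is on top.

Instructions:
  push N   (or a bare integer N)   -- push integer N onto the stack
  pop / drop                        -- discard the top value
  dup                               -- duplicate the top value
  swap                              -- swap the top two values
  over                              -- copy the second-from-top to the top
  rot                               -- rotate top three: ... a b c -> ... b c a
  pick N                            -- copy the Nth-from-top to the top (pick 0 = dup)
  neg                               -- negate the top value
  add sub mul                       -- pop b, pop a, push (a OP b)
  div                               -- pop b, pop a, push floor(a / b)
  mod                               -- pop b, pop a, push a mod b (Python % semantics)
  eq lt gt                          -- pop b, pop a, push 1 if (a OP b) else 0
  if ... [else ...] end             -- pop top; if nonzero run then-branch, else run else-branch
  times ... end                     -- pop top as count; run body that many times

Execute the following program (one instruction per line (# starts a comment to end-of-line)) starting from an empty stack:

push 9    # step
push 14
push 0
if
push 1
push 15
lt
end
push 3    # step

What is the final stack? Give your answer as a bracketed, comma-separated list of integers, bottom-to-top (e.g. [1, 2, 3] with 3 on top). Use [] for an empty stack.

Answer: [9, 14, 3]

Derivation:
After 'push 9': [9]
After 'push 14': [9, 14]
After 'push 0': [9, 14, 0]
After 'if': [9, 14]
After 'push 3': [9, 14, 3]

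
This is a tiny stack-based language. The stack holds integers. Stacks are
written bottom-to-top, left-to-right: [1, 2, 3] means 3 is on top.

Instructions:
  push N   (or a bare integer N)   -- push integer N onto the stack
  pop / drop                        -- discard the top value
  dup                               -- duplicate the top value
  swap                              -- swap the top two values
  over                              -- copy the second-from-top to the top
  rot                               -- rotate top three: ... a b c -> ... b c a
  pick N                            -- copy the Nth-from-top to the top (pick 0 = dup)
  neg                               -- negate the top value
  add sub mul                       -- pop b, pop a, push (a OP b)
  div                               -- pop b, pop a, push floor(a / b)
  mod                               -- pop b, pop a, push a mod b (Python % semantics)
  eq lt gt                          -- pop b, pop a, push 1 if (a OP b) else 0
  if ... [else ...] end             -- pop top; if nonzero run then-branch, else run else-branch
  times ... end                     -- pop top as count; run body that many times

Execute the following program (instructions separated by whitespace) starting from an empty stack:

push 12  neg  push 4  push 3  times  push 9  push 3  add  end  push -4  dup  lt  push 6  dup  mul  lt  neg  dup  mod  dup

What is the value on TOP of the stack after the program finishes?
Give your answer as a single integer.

After 'push 12': [12]
After 'neg': [-12]
After 'push 4': [-12, 4]
After 'push 3': [-12, 4, 3]
After 'times': [-12, 4]
After 'push 9': [-12, 4, 9]
After 'push 3': [-12, 4, 9, 3]
After 'add': [-12, 4, 12]
After 'push 9': [-12, 4, 12, 9]
After 'push 3': [-12, 4, 12, 9, 3]
  ...
After 'dup': [-12, 4, 12, 12, 12, -4, -4]
After 'lt': [-12, 4, 12, 12, 12, 0]
After 'push 6': [-12, 4, 12, 12, 12, 0, 6]
After 'dup': [-12, 4, 12, 12, 12, 0, 6, 6]
After 'mul': [-12, 4, 12, 12, 12, 0, 36]
After 'lt': [-12, 4, 12, 12, 12, 1]
After 'neg': [-12, 4, 12, 12, 12, -1]
After 'dup': [-12, 4, 12, 12, 12, -1, -1]
After 'mod': [-12, 4, 12, 12, 12, 0]
After 'dup': [-12, 4, 12, 12, 12, 0, 0]

Answer: 0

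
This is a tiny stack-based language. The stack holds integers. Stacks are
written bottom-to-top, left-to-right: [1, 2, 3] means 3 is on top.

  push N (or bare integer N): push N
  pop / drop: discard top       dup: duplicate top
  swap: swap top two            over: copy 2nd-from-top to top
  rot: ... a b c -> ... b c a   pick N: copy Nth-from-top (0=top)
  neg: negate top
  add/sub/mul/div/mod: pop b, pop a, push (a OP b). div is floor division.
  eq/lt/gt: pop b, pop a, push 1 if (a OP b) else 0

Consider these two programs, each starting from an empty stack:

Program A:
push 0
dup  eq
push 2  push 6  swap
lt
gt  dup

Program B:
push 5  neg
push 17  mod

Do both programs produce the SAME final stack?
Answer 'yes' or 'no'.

Program A trace:
  After 'push 0': [0]
  After 'dup': [0, 0]
  After 'eq': [1]
  After 'push 2': [1, 2]
  After 'push 6': [1, 2, 6]
  After 'swap': [1, 6, 2]
  After 'lt': [1, 0]
  After 'gt': [1]
  After 'dup': [1, 1]
Program A final stack: [1, 1]

Program B trace:
  After 'push 5': [5]
  After 'neg': [-5]
  After 'push 17': [-5, 17]
  After 'mod': [12]
Program B final stack: [12]
Same: no

Answer: no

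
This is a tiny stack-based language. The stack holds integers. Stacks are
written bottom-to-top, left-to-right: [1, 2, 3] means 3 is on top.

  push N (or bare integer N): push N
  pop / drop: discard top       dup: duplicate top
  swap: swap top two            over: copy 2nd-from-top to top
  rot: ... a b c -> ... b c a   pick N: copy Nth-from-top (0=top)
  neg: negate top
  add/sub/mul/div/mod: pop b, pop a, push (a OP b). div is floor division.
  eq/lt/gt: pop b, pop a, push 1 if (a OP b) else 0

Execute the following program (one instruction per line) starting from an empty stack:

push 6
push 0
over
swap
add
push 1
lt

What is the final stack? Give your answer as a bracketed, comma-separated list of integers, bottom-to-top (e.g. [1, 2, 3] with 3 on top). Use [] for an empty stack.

After 'push 6': [6]
After 'push 0': [6, 0]
After 'over': [6, 0, 6]
After 'swap': [6, 6, 0]
After 'add': [6, 6]
After 'push 1': [6, 6, 1]
After 'lt': [6, 0]

Answer: [6, 0]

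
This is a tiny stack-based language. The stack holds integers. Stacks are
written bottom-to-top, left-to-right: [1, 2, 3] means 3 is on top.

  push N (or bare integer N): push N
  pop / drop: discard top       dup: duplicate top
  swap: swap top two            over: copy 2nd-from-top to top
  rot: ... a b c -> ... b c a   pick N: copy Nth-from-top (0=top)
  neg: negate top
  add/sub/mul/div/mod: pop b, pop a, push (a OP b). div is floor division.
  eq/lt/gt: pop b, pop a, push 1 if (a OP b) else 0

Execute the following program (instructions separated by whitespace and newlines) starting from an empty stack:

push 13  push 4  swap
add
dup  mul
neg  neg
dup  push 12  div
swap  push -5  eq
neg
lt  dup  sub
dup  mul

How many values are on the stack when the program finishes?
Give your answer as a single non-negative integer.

Answer: 1

Derivation:
After 'push 13': stack = [13] (depth 1)
After 'push 4': stack = [13, 4] (depth 2)
After 'swap': stack = [4, 13] (depth 2)
After 'add': stack = [17] (depth 1)
After 'dup': stack = [17, 17] (depth 2)
After 'mul': stack = [289] (depth 1)
After 'neg': stack = [-289] (depth 1)
After 'neg': stack = [289] (depth 1)
After 'dup': stack = [289, 289] (depth 2)
After 'push 12': stack = [289, 289, 12] (depth 3)
After 'div': stack = [289, 24] (depth 2)
After 'swap': stack = [24, 289] (depth 2)
After 'push -5': stack = [24, 289, -5] (depth 3)
After 'eq': stack = [24, 0] (depth 2)
After 'neg': stack = [24, 0] (depth 2)
After 'lt': stack = [0] (depth 1)
After 'dup': stack = [0, 0] (depth 2)
After 'sub': stack = [0] (depth 1)
After 'dup': stack = [0, 0] (depth 2)
After 'mul': stack = [0] (depth 1)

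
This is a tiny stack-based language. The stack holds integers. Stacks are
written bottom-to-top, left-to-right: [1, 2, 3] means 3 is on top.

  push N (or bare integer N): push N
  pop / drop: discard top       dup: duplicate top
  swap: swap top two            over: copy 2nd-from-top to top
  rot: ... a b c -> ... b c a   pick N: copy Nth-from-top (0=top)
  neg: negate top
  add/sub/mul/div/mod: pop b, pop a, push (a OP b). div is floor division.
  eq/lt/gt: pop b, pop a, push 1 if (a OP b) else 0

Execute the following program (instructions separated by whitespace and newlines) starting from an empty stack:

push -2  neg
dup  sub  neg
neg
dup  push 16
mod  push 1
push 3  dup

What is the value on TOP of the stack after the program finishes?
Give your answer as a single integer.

After 'push -2': [-2]
After 'neg': [2]
After 'dup': [2, 2]
After 'sub': [0]
After 'neg': [0]
After 'neg': [0]
After 'dup': [0, 0]
After 'push 16': [0, 0, 16]
After 'mod': [0, 0]
After 'push 1': [0, 0, 1]
After 'push 3': [0, 0, 1, 3]
After 'dup': [0, 0, 1, 3, 3]

Answer: 3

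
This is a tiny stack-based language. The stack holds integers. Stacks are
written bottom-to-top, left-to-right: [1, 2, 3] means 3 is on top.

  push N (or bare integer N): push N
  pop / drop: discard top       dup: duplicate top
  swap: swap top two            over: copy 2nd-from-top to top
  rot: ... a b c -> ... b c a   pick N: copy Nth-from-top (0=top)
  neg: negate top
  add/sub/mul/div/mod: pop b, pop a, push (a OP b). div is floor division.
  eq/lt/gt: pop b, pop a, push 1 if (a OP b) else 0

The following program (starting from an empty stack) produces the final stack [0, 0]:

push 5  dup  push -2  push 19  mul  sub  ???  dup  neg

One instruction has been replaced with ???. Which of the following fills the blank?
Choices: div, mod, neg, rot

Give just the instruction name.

Answer: div

Derivation:
Stack before ???: [5, 43]
Stack after ???:  [0]
Checking each choice:
  div: MATCH
  mod: produces [5, -5]
  neg: produces [5, -43, 43]
  rot: stack underflow (need 3, have 2)


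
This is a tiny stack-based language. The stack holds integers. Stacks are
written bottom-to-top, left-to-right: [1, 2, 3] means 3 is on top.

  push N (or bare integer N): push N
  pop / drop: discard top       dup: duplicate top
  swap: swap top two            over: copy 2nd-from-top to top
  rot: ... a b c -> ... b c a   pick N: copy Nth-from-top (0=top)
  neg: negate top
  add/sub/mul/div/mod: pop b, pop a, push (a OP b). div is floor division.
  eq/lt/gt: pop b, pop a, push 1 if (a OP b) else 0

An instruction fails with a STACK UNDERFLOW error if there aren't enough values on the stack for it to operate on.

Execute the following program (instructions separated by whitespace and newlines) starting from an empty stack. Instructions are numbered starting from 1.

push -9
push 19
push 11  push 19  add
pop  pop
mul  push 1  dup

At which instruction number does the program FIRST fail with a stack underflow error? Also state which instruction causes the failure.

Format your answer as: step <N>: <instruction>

Answer: step 8: mul

Derivation:
Step 1 ('push -9'): stack = [-9], depth = 1
Step 2 ('push 19'): stack = [-9, 19], depth = 2
Step 3 ('push 11'): stack = [-9, 19, 11], depth = 3
Step 4 ('push 19'): stack = [-9, 19, 11, 19], depth = 4
Step 5 ('add'): stack = [-9, 19, 30], depth = 3
Step 6 ('pop'): stack = [-9, 19], depth = 2
Step 7 ('pop'): stack = [-9], depth = 1
Step 8 ('mul'): needs 2 value(s) but depth is 1 — STACK UNDERFLOW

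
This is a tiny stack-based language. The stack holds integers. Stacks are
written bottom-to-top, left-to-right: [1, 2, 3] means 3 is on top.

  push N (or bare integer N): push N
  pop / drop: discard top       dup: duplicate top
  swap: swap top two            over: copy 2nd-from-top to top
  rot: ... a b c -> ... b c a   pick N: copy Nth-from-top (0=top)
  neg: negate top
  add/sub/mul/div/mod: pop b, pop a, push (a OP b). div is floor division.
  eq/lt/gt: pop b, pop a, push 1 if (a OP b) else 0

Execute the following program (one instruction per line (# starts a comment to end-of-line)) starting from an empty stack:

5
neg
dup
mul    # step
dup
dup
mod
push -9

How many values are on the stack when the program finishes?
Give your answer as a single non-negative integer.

After 'push 5': stack = [5] (depth 1)
After 'neg': stack = [-5] (depth 1)
After 'dup': stack = [-5, -5] (depth 2)
After 'mul': stack = [25] (depth 1)
After 'dup': stack = [25, 25] (depth 2)
After 'dup': stack = [25, 25, 25] (depth 3)
After 'mod': stack = [25, 0] (depth 2)
After 'push -9': stack = [25, 0, -9] (depth 3)

Answer: 3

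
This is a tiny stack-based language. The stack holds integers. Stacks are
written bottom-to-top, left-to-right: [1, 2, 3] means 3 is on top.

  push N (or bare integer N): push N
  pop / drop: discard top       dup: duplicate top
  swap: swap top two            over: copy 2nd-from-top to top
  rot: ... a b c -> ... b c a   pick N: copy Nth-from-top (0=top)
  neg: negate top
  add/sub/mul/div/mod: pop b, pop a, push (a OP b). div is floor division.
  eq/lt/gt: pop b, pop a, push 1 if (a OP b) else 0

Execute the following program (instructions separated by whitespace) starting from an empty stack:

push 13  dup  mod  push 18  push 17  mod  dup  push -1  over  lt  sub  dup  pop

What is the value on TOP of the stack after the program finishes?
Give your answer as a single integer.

Answer: 0

Derivation:
After 'push 13': [13]
After 'dup': [13, 13]
After 'mod': [0]
After 'push 18': [0, 18]
After 'push 17': [0, 18, 17]
After 'mod': [0, 1]
After 'dup': [0, 1, 1]
After 'push -1': [0, 1, 1, -1]
After 'over': [0, 1, 1, -1, 1]
After 'lt': [0, 1, 1, 1]
After 'sub': [0, 1, 0]
After 'dup': [0, 1, 0, 0]
After 'pop': [0, 1, 0]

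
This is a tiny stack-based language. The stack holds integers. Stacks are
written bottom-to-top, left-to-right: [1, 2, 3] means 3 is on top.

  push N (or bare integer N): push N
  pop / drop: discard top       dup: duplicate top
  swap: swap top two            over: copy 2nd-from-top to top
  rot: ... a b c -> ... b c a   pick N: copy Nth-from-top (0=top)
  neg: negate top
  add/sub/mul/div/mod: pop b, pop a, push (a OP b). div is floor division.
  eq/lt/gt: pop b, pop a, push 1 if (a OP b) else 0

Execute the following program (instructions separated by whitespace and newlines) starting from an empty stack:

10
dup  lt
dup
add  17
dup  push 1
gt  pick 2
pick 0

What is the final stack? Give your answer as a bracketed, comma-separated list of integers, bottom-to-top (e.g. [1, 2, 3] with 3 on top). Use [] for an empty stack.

After 'push 10': [10]
After 'dup': [10, 10]
After 'lt': [0]
After 'dup': [0, 0]
After 'add': [0]
After 'push 17': [0, 17]
After 'dup': [0, 17, 17]
After 'push 1': [0, 17, 17, 1]
After 'gt': [0, 17, 1]
After 'pick 2': [0, 17, 1, 0]
After 'pick 0': [0, 17, 1, 0, 0]

Answer: [0, 17, 1, 0, 0]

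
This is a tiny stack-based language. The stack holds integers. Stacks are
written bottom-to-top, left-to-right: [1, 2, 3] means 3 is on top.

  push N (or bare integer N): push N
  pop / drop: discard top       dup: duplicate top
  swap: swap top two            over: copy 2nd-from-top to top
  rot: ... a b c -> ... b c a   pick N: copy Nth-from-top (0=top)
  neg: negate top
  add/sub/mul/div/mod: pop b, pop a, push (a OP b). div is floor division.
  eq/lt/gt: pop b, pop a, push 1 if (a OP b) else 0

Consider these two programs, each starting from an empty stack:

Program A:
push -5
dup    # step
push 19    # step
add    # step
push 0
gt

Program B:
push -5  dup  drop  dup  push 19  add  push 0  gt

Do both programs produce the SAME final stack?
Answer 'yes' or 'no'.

Answer: yes

Derivation:
Program A trace:
  After 'push -5': [-5]
  After 'dup': [-5, -5]
  After 'push 19': [-5, -5, 19]
  After 'add': [-5, 14]
  After 'push 0': [-5, 14, 0]
  After 'gt': [-5, 1]
Program A final stack: [-5, 1]

Program B trace:
  After 'push -5': [-5]
  After 'dup': [-5, -5]
  After 'drop': [-5]
  After 'dup': [-5, -5]
  After 'push 19': [-5, -5, 19]
  After 'add': [-5, 14]
  After 'push 0': [-5, 14, 0]
  After 'gt': [-5, 1]
Program B final stack: [-5, 1]
Same: yes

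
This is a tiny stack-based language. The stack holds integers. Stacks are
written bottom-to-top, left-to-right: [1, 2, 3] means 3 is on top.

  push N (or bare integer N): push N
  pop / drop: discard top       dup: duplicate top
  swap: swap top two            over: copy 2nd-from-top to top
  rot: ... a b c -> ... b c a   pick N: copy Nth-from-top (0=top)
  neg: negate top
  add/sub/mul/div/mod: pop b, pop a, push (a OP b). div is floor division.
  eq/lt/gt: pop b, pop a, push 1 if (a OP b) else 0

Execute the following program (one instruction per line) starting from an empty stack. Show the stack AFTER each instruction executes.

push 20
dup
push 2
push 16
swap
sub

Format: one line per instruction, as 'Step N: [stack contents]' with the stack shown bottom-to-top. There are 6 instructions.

Step 1: [20]
Step 2: [20, 20]
Step 3: [20, 20, 2]
Step 4: [20, 20, 2, 16]
Step 5: [20, 20, 16, 2]
Step 6: [20, 20, 14]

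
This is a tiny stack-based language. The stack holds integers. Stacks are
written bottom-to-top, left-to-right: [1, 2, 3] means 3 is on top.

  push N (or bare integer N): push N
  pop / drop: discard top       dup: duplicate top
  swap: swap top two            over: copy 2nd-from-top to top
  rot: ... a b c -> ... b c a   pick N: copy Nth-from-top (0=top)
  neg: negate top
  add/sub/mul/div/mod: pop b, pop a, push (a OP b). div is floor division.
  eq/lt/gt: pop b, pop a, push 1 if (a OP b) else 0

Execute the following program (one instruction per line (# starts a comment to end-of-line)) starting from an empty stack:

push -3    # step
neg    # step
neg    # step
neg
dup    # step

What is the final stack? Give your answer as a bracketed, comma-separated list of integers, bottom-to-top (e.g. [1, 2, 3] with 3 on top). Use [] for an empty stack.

Answer: [3, 3]

Derivation:
After 'push -3': [-3]
After 'neg': [3]
After 'neg': [-3]
After 'neg': [3]
After 'dup': [3, 3]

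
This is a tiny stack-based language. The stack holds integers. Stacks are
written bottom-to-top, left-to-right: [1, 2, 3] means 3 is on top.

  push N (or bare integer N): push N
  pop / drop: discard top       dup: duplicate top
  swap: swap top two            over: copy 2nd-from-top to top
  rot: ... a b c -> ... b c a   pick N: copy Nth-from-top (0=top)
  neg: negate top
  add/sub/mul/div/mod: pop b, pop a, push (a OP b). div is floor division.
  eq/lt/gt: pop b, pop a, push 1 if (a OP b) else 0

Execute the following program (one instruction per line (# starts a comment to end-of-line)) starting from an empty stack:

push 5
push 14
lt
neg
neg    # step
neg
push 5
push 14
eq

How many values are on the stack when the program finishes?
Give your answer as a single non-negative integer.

After 'push 5': stack = [5] (depth 1)
After 'push 14': stack = [5, 14] (depth 2)
After 'lt': stack = [1] (depth 1)
After 'neg': stack = [-1] (depth 1)
After 'neg': stack = [1] (depth 1)
After 'neg': stack = [-1] (depth 1)
After 'push 5': stack = [-1, 5] (depth 2)
After 'push 14': stack = [-1, 5, 14] (depth 3)
After 'eq': stack = [-1, 0] (depth 2)

Answer: 2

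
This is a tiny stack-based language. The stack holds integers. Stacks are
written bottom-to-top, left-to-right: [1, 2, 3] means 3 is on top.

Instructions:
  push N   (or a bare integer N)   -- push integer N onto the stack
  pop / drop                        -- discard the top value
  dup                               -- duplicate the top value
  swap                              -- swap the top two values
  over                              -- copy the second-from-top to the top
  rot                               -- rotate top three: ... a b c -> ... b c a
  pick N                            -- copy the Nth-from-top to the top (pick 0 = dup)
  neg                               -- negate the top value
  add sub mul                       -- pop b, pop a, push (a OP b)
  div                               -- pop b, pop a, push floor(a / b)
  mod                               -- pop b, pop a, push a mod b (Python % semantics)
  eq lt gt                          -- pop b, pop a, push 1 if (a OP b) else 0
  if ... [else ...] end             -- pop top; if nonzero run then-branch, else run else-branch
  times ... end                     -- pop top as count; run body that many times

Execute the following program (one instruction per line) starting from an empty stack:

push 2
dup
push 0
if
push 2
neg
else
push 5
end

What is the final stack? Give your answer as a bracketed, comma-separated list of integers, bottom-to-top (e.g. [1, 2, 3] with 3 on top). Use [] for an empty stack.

Answer: [2, 2, 5]

Derivation:
After 'push 2': [2]
After 'dup': [2, 2]
After 'push 0': [2, 2, 0]
After 'if': [2, 2]
After 'push 5': [2, 2, 5]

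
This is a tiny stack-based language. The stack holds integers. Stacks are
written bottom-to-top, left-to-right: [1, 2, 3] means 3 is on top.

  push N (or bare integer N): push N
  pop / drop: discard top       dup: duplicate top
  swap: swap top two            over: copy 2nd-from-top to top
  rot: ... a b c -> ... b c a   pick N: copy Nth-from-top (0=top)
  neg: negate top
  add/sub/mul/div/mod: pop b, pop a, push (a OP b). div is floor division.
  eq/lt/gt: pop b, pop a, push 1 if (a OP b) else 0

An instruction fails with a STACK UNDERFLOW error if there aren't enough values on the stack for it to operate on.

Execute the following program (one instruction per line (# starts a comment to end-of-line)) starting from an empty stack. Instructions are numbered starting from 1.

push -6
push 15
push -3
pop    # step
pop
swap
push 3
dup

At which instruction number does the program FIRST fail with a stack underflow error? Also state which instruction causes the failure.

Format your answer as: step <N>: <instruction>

Answer: step 6: swap

Derivation:
Step 1 ('push -6'): stack = [-6], depth = 1
Step 2 ('push 15'): stack = [-6, 15], depth = 2
Step 3 ('push -3'): stack = [-6, 15, -3], depth = 3
Step 4 ('pop'): stack = [-6, 15], depth = 2
Step 5 ('pop'): stack = [-6], depth = 1
Step 6 ('swap'): needs 2 value(s) but depth is 1 — STACK UNDERFLOW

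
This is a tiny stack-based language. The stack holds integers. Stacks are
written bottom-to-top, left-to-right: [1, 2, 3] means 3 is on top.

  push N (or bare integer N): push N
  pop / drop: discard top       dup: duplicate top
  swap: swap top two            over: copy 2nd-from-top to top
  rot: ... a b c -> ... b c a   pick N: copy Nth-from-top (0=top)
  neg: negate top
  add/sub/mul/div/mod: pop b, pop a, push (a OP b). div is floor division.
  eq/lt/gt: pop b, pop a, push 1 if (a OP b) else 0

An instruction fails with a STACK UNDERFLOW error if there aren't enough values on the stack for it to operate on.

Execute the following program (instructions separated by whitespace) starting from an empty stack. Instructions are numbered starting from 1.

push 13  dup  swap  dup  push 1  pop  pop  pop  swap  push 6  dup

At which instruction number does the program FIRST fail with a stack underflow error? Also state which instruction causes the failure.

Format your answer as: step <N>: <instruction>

Answer: step 9: swap

Derivation:
Step 1 ('push 13'): stack = [13], depth = 1
Step 2 ('dup'): stack = [13, 13], depth = 2
Step 3 ('swap'): stack = [13, 13], depth = 2
Step 4 ('dup'): stack = [13, 13, 13], depth = 3
Step 5 ('push 1'): stack = [13, 13, 13, 1], depth = 4
Step 6 ('pop'): stack = [13, 13, 13], depth = 3
Step 7 ('pop'): stack = [13, 13], depth = 2
Step 8 ('pop'): stack = [13], depth = 1
Step 9 ('swap'): needs 2 value(s) but depth is 1 — STACK UNDERFLOW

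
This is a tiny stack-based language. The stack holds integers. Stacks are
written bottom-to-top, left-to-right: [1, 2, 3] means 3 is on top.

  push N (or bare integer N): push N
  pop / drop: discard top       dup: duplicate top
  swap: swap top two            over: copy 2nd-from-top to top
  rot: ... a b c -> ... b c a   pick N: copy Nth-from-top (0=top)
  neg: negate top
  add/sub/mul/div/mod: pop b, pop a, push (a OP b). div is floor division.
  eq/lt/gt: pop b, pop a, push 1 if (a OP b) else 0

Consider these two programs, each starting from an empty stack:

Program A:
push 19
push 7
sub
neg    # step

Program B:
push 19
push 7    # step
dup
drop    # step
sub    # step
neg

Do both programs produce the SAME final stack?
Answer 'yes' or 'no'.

Answer: yes

Derivation:
Program A trace:
  After 'push 19': [19]
  After 'push 7': [19, 7]
  After 'sub': [12]
  After 'neg': [-12]
Program A final stack: [-12]

Program B trace:
  After 'push 19': [19]
  After 'push 7': [19, 7]
  After 'dup': [19, 7, 7]
  After 'drop': [19, 7]
  After 'sub': [12]
  After 'neg': [-12]
Program B final stack: [-12]
Same: yes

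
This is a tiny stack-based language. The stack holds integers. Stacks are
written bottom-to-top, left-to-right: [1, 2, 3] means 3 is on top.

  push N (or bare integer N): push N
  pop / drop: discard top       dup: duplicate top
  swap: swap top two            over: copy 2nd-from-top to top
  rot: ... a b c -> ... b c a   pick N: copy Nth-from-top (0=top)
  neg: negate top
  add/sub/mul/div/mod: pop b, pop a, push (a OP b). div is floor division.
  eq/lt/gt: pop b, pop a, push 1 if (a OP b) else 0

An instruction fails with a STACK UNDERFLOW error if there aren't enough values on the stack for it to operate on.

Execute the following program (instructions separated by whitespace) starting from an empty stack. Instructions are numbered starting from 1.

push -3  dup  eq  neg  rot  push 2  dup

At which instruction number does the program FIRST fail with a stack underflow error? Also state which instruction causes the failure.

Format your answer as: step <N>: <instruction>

Answer: step 5: rot

Derivation:
Step 1 ('push -3'): stack = [-3], depth = 1
Step 2 ('dup'): stack = [-3, -3], depth = 2
Step 3 ('eq'): stack = [1], depth = 1
Step 4 ('neg'): stack = [-1], depth = 1
Step 5 ('rot'): needs 3 value(s) but depth is 1 — STACK UNDERFLOW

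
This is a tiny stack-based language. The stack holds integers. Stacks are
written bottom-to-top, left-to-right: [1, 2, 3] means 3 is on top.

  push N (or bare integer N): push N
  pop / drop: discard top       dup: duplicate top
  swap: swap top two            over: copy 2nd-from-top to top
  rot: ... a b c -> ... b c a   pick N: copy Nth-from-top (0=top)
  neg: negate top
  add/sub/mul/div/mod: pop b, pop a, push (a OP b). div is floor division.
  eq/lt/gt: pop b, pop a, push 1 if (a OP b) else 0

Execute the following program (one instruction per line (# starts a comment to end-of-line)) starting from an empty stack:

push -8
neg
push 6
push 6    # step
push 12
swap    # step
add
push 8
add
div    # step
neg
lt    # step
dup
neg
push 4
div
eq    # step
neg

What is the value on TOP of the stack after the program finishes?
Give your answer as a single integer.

After 'push -8': [-8]
After 'neg': [8]
After 'push 6': [8, 6]
After 'push 6': [8, 6, 6]
After 'push 12': [8, 6, 6, 12]
After 'swap': [8, 6, 12, 6]
After 'add': [8, 6, 18]
After 'push 8': [8, 6, 18, 8]
After 'add': [8, 6, 26]
After 'div': [8, 0]
After 'neg': [8, 0]
After 'lt': [0]
After 'dup': [0, 0]
After 'neg': [0, 0]
After 'push 4': [0, 0, 4]
After 'div': [0, 0]
After 'eq': [1]
After 'neg': [-1]

Answer: -1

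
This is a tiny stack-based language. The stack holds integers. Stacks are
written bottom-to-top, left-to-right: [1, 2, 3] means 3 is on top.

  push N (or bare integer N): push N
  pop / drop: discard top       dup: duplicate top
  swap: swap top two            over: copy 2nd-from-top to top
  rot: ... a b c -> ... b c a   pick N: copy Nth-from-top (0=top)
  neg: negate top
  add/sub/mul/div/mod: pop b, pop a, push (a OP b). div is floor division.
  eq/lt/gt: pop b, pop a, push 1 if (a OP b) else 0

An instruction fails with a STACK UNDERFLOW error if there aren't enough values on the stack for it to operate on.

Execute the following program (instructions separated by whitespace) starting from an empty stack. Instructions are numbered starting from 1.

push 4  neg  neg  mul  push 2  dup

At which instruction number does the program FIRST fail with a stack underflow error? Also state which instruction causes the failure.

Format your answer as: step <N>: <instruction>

Answer: step 4: mul

Derivation:
Step 1 ('push 4'): stack = [4], depth = 1
Step 2 ('neg'): stack = [-4], depth = 1
Step 3 ('neg'): stack = [4], depth = 1
Step 4 ('mul'): needs 2 value(s) but depth is 1 — STACK UNDERFLOW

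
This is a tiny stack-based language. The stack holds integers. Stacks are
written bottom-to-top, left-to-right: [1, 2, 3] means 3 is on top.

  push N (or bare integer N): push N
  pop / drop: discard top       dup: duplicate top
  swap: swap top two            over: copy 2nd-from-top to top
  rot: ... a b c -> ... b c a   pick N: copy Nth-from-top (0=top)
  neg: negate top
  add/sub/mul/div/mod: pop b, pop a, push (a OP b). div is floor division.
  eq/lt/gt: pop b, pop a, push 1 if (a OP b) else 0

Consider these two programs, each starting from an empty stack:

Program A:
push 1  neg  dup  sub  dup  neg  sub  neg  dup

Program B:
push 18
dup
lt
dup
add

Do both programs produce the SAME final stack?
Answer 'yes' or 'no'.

Program A trace:
  After 'push 1': [1]
  After 'neg': [-1]
  After 'dup': [-1, -1]
  After 'sub': [0]
  After 'dup': [0, 0]
  After 'neg': [0, 0]
  After 'sub': [0]
  After 'neg': [0]
  After 'dup': [0, 0]
Program A final stack: [0, 0]

Program B trace:
  After 'push 18': [18]
  After 'dup': [18, 18]
  After 'lt': [0]
  After 'dup': [0, 0]
  After 'add': [0]
Program B final stack: [0]
Same: no

Answer: no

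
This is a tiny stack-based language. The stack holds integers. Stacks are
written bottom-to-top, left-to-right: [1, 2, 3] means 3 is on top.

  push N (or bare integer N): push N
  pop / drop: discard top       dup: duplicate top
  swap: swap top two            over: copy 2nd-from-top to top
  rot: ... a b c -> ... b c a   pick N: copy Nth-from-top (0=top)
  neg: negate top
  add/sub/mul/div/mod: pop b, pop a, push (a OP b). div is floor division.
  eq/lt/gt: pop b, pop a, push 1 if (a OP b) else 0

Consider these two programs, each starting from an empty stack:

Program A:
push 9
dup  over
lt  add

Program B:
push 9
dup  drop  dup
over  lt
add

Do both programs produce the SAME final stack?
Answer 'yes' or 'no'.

Program A trace:
  After 'push 9': [9]
  After 'dup': [9, 9]
  After 'over': [9, 9, 9]
  After 'lt': [9, 0]
  After 'add': [9]
Program A final stack: [9]

Program B trace:
  After 'push 9': [9]
  After 'dup': [9, 9]
  After 'drop': [9]
  After 'dup': [9, 9]
  After 'over': [9, 9, 9]
  After 'lt': [9, 0]
  After 'add': [9]
Program B final stack: [9]
Same: yes

Answer: yes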